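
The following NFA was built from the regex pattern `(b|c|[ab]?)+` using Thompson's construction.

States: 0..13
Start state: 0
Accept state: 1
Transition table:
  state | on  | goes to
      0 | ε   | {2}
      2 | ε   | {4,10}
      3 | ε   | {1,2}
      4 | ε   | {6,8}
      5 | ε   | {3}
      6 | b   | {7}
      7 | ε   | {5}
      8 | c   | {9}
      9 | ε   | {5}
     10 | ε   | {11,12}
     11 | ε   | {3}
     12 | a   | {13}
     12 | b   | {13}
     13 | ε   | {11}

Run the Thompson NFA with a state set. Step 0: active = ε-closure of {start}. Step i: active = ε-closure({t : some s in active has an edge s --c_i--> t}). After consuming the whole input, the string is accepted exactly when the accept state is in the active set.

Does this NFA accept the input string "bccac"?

Answer: ACCEPT

Derivation:
initial (ε-close {0}): {0,1,2,3,4,6,8,10,11,12}
'b' @ 1: {1,2,3,4,5,6,7,8,10,11,12,13}  (accept∈set)
'c' @ 2: {1,2,3,4,5,6,8,9,10,11,12}  (accept∈set)
'c' @ 3: {1,2,3,4,5,6,8,9,10,11,12}  (accept∈set)
'a' @ 4: {1,2,3,4,6,8,10,11,12,13}  (accept∈set)
'c' @ 5: {1,2,3,4,5,6,8,9,10,11,12}  (accept∈set)
final: {1,2,3,4,5,6,8,9,10,11,12}; accept 1 in set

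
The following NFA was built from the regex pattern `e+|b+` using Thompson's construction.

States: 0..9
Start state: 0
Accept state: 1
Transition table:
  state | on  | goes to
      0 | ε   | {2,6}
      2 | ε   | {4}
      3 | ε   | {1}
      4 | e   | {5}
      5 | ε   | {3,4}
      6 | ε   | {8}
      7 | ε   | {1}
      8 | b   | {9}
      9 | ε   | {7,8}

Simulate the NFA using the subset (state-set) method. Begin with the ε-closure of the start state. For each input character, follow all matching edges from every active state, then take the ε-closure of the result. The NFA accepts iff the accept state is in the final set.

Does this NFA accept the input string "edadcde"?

S₀ = ε-closure({0}) = {0,2,4,6,8}
'e' @ 1: {1,3,4,5}  [accepting]
'd' @ 2: {}  — state set empty
rest 'adcde' ignored (set empty)
after full input: {}  (accept=1 not in)

Answer: REJECT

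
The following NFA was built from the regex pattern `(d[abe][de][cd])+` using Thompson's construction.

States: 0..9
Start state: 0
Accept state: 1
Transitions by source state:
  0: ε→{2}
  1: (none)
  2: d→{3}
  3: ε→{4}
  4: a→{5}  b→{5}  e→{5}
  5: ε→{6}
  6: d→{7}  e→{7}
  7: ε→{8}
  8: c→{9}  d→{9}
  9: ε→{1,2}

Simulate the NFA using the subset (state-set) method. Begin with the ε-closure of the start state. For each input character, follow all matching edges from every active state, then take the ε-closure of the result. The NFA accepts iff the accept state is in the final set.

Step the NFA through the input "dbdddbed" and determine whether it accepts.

S₀ = ε-closure({0}) = {0,2}
'd' @ 1: {3,4}
'b' @ 2: {5,6}
'd' @ 3: {7,8}
'd' @ 4: {1,2,9}  ✓accept
'd' @ 5: {3,4}
'b' @ 6: {5,6}
'e' @ 7: {7,8}
'd' @ 8: {1,2,9}  ✓accept
after full input: {1,2,9}  (accept=1 in)

Answer: ACCEPT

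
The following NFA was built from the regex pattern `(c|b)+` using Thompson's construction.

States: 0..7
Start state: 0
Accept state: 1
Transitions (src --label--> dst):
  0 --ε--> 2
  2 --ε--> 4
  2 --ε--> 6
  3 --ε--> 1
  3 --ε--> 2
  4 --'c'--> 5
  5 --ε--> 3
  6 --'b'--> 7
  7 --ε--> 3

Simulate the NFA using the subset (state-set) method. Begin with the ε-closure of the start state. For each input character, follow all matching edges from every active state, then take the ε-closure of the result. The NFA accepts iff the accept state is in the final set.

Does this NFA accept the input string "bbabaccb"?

Answer: REJECT

Trace:
initial (ε-close {0}): {0,2,4,6}
'b' @ 1: {1,2,3,4,6,7}  [accepting]
'b' @ 2: {1,2,3,4,6,7}  [accepting]
'a' @ 3: {}  — state set empty
rest 'baccb' ignored (set empty)
final: {}; accept 1 not in set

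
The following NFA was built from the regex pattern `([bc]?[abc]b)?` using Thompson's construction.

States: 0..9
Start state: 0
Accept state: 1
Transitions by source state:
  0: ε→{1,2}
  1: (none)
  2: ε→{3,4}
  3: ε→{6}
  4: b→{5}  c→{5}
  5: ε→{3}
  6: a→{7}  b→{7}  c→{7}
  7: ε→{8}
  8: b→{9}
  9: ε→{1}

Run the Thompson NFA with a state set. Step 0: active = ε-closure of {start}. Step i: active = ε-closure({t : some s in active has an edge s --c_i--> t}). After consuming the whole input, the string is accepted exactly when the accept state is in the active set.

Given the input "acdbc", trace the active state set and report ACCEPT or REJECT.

S₀ = ε-closure({0}) = {0,1,2,3,4,6}
'a' @ 1: {7,8}
'c' @ 2: {}  — dead — no transitions
rest 'dbc' ignored (set empty)
final: {}; accept 1 not in set

Answer: REJECT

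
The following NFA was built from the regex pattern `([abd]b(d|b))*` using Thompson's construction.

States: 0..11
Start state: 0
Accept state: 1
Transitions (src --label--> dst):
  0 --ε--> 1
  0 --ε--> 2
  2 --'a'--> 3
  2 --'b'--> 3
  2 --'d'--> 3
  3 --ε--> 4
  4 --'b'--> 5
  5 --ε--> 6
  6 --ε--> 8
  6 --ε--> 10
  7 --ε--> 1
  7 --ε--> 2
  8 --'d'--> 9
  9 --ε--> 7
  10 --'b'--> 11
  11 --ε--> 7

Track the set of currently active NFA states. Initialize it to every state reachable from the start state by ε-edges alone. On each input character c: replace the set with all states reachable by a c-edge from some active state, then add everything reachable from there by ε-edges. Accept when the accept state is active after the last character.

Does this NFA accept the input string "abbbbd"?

Answer: ACCEPT

Trace:
initial (ε-close {0}): {0,1,2}
'a' @ 1: {3,4}
'b' @ 2: {5,6,8,10}
'b' @ 3: {1,2,7,11}  ✓accept
'b' @ 4: {3,4}
'b' @ 5: {5,6,8,10}
'd' @ 6: {1,2,7,9}  ✓accept
after full input: {1,2,7,9}  (accept=1 in)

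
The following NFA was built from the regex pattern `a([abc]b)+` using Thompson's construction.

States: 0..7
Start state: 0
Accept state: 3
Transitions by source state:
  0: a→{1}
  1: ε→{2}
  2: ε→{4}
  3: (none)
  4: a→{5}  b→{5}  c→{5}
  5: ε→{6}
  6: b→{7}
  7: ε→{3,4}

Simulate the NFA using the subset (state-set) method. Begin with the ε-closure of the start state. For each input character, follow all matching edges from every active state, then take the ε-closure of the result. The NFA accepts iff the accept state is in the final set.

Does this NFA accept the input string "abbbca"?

Answer: REJECT

Steps:
S₀ = ε-closure({0}) = {0}
'a' @ 1: {1,2,4}
'b' @ 2: {5,6}
'b' @ 3: {3,4,7}  (accept∈set)
'b' @ 4: {5,6}
'c' @ 5: {}  — dead — no transitions
rest 'a' ignored (set empty)
end set {} — state 3 not in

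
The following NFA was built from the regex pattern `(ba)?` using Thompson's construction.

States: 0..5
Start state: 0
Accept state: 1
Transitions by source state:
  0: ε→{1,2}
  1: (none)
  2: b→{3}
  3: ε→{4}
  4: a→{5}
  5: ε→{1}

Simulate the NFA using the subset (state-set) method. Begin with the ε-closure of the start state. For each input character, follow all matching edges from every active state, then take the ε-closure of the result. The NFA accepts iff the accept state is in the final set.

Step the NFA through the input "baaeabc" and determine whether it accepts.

start: ε-closure({0}) = {0,1,2}
'b' @ 1: {3,4}
'a' @ 2: {1,5}  [accepting]
'a' @ 3: {}  — no active states
rest 'eabc' ignored (set empty)
end set {} — state 1 not in

Answer: REJECT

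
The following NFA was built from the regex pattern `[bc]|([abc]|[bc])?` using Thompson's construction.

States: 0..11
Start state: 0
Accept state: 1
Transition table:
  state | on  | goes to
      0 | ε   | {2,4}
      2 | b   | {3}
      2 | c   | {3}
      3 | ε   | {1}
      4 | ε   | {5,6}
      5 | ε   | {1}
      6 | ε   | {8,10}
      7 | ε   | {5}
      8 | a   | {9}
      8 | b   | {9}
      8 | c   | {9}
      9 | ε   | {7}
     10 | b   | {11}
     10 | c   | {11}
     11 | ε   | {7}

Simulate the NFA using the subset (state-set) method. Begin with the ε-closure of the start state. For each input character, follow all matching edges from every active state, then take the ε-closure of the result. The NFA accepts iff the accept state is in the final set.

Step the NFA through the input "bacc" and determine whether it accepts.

start: ε-closure({0}) = {0,1,2,4,5,6,8,10}
'b' @ 1: {1,3,5,7,9,11}  ✓accept
'a' @ 2: {}  — state set empty
rest 'cc' ignored (set empty)
end set {} — state 1 not in

Answer: REJECT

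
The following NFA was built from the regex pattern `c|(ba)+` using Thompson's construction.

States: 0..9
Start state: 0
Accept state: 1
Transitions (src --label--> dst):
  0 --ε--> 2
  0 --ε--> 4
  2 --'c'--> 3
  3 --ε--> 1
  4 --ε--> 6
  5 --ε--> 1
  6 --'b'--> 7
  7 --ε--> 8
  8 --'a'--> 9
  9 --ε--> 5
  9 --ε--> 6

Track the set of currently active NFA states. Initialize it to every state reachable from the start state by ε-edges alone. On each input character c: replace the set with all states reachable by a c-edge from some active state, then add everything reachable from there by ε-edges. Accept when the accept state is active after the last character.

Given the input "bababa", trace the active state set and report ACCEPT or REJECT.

S₀ = ε-closure({0}) = {0,2,4,6}
'b' @ 1: {7,8}
'a' @ 2: {1,5,6,9}  ✓accept
'b' @ 3: {7,8}
'a' @ 4: {1,5,6,9}  ✓accept
'b' @ 5: {7,8}
'a' @ 6: {1,5,6,9}  ✓accept
end set {1,5,6,9} — state 1 in

Answer: ACCEPT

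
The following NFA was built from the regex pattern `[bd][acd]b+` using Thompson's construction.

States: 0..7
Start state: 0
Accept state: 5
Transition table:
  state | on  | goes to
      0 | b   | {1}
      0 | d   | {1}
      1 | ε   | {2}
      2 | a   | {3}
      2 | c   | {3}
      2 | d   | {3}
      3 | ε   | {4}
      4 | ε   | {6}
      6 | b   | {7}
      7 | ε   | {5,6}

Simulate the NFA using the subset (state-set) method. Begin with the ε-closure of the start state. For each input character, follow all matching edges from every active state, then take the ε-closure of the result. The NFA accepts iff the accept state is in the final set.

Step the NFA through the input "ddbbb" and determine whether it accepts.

S₀ = ε-closure({0}) = {0}
'd' @ 1: {1,2}
'd' @ 2: {3,4,6}
'b' @ 3: {5,6,7}  (accept∈set)
'b' @ 4: {5,6,7}  (accept∈set)
'b' @ 5: {5,6,7}  (accept∈set)
end set {5,6,7} — state 5 in

Answer: ACCEPT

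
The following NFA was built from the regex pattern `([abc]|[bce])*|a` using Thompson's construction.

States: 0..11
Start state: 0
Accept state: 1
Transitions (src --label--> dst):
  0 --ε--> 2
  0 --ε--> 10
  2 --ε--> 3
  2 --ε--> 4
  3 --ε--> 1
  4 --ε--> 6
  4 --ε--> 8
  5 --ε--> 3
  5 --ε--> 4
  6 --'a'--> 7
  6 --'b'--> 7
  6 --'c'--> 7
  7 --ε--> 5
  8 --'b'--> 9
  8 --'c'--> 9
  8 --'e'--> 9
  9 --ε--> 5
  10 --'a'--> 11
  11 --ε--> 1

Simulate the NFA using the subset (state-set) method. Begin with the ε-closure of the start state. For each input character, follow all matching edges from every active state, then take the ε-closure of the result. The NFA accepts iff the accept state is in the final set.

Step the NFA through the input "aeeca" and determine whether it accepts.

initial (ε-close {0}): {0,1,2,3,4,6,8,10}
'a' @ 1: {1,3,4,5,6,7,8,11}  (accept∈set)
'e' @ 2: {1,3,4,5,6,8,9}  (accept∈set)
'e' @ 3: {1,3,4,5,6,8,9}  (accept∈set)
'c' @ 4: {1,3,4,5,6,7,8,9}  (accept∈set)
'a' @ 5: {1,3,4,5,6,7,8}  (accept∈set)
end set {1,3,4,5,6,7,8} — state 1 in

Answer: ACCEPT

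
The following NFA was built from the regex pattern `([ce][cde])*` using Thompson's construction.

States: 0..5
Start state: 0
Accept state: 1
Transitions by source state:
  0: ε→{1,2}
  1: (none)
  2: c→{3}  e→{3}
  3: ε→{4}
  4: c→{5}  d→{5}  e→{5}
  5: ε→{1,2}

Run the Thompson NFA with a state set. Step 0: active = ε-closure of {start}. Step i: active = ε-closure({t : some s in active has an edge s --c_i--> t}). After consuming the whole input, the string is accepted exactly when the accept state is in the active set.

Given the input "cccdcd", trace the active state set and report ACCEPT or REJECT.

start: ε-closure({0}) = {0,1,2}
'c' @ 1: {3,4}
'c' @ 2: {1,2,5}  [accepting]
'c' @ 3: {3,4}
'd' @ 4: {1,2,5}  [accepting]
'c' @ 5: {3,4}
'd' @ 6: {1,2,5}  [accepting]
final: {1,2,5}; accept 1 in set

Answer: ACCEPT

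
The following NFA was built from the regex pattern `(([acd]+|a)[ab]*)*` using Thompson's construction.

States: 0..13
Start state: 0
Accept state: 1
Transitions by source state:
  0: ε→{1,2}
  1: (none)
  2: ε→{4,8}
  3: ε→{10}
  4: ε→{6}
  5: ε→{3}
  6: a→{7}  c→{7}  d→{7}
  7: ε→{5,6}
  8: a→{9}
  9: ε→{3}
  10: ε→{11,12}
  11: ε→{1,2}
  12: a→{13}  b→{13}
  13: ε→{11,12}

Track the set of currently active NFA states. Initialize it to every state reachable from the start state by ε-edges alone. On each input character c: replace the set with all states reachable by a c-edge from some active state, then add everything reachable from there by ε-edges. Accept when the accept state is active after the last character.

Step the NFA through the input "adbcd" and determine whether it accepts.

Answer: ACCEPT

Trace:
S₀ = ε-closure({0}) = {0,1,2,4,6,8}
'a' @ 1: {1,2,3,4,5,6,7,8,9,10,11,12}  (accept∈set)
'd' @ 2: {1,2,3,4,5,6,7,8,10,11,12}  (accept∈set)
'b' @ 3: {1,2,4,6,8,11,12,13}  (accept∈set)
'c' @ 4: {1,2,3,4,5,6,7,8,10,11,12}  (accept∈set)
'd' @ 5: {1,2,3,4,5,6,7,8,10,11,12}  (accept∈set)
after full input: {1,2,3,4,5,6,7,8,10,11,12}  (accept=1 in)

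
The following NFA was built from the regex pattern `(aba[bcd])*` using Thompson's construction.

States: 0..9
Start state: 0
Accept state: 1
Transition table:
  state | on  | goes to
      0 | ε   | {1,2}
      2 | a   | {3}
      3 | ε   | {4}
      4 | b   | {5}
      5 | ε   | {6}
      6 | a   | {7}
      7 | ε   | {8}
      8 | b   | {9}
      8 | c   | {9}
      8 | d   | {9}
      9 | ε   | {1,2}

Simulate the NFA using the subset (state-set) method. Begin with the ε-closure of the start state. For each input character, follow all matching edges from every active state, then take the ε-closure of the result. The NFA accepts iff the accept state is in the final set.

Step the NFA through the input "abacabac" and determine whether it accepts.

initial (ε-close {0}): {0,1,2}
'a' @ 1: {3,4}
'b' @ 2: {5,6}
'a' @ 3: {7,8}
'c' @ 4: {1,2,9}  (accept∈set)
'a' @ 5: {3,4}
'b' @ 6: {5,6}
'a' @ 7: {7,8}
'c' @ 8: {1,2,9}  (accept∈set)
after full input: {1,2,9}  (accept=1 in)

Answer: ACCEPT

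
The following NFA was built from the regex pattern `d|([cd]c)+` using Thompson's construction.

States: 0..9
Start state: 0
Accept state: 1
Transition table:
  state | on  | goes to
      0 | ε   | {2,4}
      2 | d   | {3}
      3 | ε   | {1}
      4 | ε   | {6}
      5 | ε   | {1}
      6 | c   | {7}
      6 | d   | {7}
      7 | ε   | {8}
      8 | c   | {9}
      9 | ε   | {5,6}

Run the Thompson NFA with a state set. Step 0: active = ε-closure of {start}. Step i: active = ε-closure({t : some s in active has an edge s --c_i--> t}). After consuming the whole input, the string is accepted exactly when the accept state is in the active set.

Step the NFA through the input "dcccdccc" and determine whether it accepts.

S₀ = ε-closure({0}) = {0,2,4,6}
'd' @ 1: {1,3,7,8}  ✓accept
'c' @ 2: {1,5,6,9}  ✓accept
'c' @ 3: {7,8}
'c' @ 4: {1,5,6,9}  ✓accept
'd' @ 5: {7,8}
'c' @ 6: {1,5,6,9}  ✓accept
'c' @ 7: {7,8}
'c' @ 8: {1,5,6,9}  ✓accept
final: {1,5,6,9}; accept 1 in set

Answer: ACCEPT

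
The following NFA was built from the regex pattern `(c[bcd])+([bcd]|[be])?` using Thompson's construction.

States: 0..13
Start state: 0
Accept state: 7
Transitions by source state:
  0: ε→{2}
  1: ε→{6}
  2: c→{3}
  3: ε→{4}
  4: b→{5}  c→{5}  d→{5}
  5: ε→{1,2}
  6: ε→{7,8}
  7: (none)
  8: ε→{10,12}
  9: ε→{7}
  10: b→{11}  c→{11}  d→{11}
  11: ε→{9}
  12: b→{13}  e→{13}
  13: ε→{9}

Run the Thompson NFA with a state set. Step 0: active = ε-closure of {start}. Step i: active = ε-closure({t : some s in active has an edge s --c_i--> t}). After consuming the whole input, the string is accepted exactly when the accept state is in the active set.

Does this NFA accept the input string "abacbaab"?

start: ε-closure({0}) = {0,2}
'a' @ 1: {}  — dead — no transitions
rest 'bacbaab' ignored (set empty)
end set {} — state 7 not in

Answer: REJECT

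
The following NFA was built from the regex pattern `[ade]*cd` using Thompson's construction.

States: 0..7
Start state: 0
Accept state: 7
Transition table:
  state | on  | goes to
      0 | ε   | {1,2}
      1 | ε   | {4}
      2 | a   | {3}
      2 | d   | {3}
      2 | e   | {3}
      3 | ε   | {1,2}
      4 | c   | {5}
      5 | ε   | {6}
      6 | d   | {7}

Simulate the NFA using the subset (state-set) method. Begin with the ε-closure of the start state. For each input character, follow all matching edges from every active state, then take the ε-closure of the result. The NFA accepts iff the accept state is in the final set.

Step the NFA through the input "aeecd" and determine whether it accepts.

start: ε-closure({0}) = {0,1,2,4}
'a' @ 1: {1,2,3,4}
'e' @ 2: {1,2,3,4}
'e' @ 3: {1,2,3,4}
'c' @ 4: {5,6}
'd' @ 5: {7}  (accept∈set)
after full input: {7}  (accept=7 in)

Answer: ACCEPT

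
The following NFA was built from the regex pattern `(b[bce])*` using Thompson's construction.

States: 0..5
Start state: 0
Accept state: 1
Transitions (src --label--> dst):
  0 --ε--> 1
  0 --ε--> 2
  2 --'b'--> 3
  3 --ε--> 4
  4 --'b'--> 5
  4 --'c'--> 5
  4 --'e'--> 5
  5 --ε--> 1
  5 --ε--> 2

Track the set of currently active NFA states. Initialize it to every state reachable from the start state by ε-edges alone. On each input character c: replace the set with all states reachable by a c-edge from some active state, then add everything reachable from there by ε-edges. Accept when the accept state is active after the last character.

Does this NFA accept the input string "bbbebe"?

Answer: ACCEPT

Derivation:
start: ε-closure({0}) = {0,1,2}
'b' @ 1: {3,4}
'b' @ 2: {1,2,5}  [accepting]
'b' @ 3: {3,4}
'e' @ 4: {1,2,5}  [accepting]
'b' @ 5: {3,4}
'e' @ 6: {1,2,5}  [accepting]
final: {1,2,5}; accept 1 in set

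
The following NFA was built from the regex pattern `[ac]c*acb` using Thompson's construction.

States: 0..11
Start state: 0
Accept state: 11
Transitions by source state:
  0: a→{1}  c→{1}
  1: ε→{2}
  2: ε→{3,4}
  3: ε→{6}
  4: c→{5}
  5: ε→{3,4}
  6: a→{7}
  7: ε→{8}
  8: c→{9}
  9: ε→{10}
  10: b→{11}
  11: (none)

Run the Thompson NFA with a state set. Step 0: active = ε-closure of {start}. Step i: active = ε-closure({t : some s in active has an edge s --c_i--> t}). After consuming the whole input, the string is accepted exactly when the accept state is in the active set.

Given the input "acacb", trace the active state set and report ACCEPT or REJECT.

Answer: ACCEPT

Derivation:
start: ε-closure({0}) = {0}
'a' @ 1: {1,2,3,4,6}
'c' @ 2: {3,4,5,6}
'a' @ 3: {7,8}
'c' @ 4: {9,10}
'b' @ 5: {11}  [accepting]
final: {11}; accept 11 in set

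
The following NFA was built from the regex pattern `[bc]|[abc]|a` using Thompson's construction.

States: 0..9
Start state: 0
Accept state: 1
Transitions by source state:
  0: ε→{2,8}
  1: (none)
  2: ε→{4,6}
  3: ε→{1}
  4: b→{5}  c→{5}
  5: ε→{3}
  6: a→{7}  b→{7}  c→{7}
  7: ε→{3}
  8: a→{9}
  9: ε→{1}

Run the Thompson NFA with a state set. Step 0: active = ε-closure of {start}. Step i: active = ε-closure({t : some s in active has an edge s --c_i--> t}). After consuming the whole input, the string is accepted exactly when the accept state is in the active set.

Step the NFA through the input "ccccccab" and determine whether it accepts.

Answer: REJECT

Derivation:
start: ε-closure({0}) = {0,2,4,6,8}
'c' @ 1: {1,3,5,7}  ✓accept
'c' @ 2: {}  — state set empty
rest 'ccccab' ignored (set empty)
after full input: {}  (accept=1 not in)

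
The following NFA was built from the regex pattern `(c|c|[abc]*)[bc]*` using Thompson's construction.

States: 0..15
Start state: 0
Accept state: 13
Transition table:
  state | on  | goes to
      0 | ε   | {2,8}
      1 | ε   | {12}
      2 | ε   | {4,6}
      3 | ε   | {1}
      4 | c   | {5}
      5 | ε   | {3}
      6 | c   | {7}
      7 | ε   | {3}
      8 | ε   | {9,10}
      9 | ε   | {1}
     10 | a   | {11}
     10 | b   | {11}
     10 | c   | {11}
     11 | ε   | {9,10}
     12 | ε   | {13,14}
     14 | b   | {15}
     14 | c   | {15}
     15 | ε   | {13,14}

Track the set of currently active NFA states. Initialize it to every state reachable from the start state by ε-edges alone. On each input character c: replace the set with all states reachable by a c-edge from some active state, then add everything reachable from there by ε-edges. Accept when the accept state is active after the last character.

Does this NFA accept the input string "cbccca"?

Answer: ACCEPT

Steps:
initial (ε-close {0}): {0,1,2,4,6,8,9,10,12,13,14}
'c' @ 1: {1,3,5,7,9,10,11,12,13,14,15}  (accept∈set)
'b' @ 2: {1,9,10,11,12,13,14,15}  (accept∈set)
'c' @ 3: {1,9,10,11,12,13,14,15}  (accept∈set)
'c' @ 4: {1,9,10,11,12,13,14,15}  (accept∈set)
'c' @ 5: {1,9,10,11,12,13,14,15}  (accept∈set)
'a' @ 6: {1,9,10,11,12,13,14}  (accept∈set)
after full input: {1,9,10,11,12,13,14}  (accept=13 in)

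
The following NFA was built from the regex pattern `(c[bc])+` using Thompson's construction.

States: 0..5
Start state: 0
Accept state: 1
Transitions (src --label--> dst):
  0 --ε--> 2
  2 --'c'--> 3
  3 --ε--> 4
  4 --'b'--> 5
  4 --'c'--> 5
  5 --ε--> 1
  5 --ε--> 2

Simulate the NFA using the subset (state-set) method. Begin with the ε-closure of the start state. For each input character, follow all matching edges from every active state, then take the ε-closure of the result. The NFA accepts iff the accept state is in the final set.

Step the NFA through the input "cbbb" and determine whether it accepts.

initial (ε-close {0}): {0,2}
'c' @ 1: {3,4}
'b' @ 2: {1,2,5}  (accept∈set)
'b' @ 3: {}  — state set empty
rest 'b' ignored (set empty)
after full input: {}  (accept=1 not in)

Answer: REJECT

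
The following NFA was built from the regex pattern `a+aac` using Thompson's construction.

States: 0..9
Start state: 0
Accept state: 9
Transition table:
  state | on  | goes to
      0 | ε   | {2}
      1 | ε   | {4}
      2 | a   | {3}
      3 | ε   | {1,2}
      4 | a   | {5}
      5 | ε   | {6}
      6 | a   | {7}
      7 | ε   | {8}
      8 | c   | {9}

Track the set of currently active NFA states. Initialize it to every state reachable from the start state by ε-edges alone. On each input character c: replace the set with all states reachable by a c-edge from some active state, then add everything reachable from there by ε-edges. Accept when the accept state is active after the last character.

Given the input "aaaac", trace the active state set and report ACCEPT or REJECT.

Answer: ACCEPT

Trace:
initial (ε-close {0}): {0,2}
'a' @ 1: {1,2,3,4}
'a' @ 2: {1,2,3,4,5,6}
'a' @ 3: {1,2,3,4,5,6,7,8}
'a' @ 4: {1,2,3,4,5,6,7,8}
'c' @ 5: {9}  [accepting]
after full input: {9}  (accept=9 in)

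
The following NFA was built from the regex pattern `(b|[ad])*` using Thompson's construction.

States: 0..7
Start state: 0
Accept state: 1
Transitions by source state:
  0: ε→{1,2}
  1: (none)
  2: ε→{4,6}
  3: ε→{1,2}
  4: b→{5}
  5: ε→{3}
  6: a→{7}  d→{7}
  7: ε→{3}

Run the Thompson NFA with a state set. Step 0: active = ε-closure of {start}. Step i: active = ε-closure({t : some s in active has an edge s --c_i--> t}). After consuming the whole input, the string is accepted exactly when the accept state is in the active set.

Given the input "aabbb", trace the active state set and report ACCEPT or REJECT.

start: ε-closure({0}) = {0,1,2,4,6}
'a' @ 1: {1,2,3,4,6,7}  ✓accept
'a' @ 2: {1,2,3,4,6,7}  ✓accept
'b' @ 3: {1,2,3,4,5,6}  ✓accept
'b' @ 4: {1,2,3,4,5,6}  ✓accept
'b' @ 5: {1,2,3,4,5,6}  ✓accept
final: {1,2,3,4,5,6}; accept 1 in set

Answer: ACCEPT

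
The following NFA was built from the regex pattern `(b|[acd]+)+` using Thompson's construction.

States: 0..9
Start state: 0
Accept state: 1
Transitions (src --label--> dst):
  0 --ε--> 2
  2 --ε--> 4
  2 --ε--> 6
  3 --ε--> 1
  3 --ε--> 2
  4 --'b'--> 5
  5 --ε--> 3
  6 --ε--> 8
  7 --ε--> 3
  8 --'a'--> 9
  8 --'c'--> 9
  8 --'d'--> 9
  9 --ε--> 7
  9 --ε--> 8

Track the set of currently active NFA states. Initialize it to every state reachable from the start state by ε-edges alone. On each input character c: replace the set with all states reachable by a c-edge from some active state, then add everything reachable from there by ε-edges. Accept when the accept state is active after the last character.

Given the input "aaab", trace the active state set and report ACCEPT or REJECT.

Answer: ACCEPT

Steps:
initial (ε-close {0}): {0,2,4,6,8}
'a' @ 1: {1,2,3,4,6,7,8,9}  (accept∈set)
'a' @ 2: {1,2,3,4,6,7,8,9}  (accept∈set)
'a' @ 3: {1,2,3,4,6,7,8,9}  (accept∈set)
'b' @ 4: {1,2,3,4,5,6,8}  (accept∈set)
after full input: {1,2,3,4,5,6,8}  (accept=1 in)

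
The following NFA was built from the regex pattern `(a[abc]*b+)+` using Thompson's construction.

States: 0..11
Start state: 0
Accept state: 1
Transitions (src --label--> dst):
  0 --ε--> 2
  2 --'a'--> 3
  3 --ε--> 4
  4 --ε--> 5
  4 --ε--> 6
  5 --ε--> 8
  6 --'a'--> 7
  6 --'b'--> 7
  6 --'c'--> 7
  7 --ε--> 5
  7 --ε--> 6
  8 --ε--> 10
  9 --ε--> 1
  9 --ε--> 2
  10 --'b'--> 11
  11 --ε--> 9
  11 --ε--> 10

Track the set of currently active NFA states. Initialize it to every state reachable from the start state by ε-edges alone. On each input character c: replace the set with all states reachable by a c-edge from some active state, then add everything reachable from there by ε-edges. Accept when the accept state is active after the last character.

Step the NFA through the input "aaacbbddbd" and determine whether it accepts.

initial (ε-close {0}): {0,2}
'a' @ 1: {3,4,5,6,8,10}
'a' @ 2: {5,6,7,8,10}
'a' @ 3: {5,6,7,8,10}
'c' @ 4: {5,6,7,8,10}
'b' @ 5: {1,2,5,6,7,8,9,10,11}  (accept∈set)
'b' @ 6: {1,2,5,6,7,8,9,10,11}  (accept∈set)
'd' @ 7: {}  — dead — no transitions
rest 'dbd' ignored (set empty)
after full input: {}  (accept=1 not in)

Answer: REJECT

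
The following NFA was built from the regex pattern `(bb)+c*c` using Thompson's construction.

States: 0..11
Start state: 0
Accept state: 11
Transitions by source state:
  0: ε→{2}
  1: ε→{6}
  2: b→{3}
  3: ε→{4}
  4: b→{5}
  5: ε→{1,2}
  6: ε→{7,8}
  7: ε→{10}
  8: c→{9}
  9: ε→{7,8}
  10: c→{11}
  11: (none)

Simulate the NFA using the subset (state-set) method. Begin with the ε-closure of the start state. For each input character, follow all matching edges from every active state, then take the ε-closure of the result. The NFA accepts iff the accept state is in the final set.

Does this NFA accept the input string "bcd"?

Answer: REJECT

Trace:
initial (ε-close {0}): {0,2}
'b' @ 1: {3,4}
'c' @ 2: {}  — no active states
rest 'd' ignored (set empty)
after full input: {}  (accept=11 not in)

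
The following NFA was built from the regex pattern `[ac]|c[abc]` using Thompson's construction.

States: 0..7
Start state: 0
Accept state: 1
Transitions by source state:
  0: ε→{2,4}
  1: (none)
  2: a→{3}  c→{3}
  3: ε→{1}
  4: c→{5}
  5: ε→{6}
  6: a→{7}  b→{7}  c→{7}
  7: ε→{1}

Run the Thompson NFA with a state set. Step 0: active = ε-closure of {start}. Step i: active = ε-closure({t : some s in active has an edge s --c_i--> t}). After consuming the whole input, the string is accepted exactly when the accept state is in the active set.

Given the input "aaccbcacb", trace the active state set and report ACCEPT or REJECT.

Answer: REJECT

Trace:
S₀ = ε-closure({0}) = {0,2,4}
'a' @ 1: {1,3}  [accepting]
'a' @ 2: {}  — dead — no transitions
rest 'ccbcacb' ignored (set empty)
end set {} — state 1 not in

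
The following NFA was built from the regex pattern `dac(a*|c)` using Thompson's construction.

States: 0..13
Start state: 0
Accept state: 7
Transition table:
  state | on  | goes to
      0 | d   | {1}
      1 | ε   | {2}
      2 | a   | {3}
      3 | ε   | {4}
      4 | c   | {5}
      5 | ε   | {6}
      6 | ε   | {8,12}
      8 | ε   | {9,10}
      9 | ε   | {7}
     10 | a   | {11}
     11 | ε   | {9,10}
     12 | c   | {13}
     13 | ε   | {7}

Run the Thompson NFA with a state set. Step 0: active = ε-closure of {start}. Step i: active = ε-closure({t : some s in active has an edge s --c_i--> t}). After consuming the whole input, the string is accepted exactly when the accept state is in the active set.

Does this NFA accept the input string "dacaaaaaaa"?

Answer: ACCEPT

Trace:
start: ε-closure({0}) = {0}
'd' @ 1: {1,2}
'a' @ 2: {3,4}
'c' @ 3: {5,6,7,8,9,10,12}  ✓accept
'a' @ 4: {7,9,10,11}  ✓accept
'a' @ 5: {7,9,10,11}  ✓accept
'a' @ 6: {7,9,10,11}  ✓accept
'a' @ 7: {7,9,10,11}  ✓accept
'a' @ 8: {7,9,10,11}  ✓accept
'a' @ 9: {7,9,10,11}  ✓accept
'a' @ 10: {7,9,10,11}  ✓accept
after full input: {7,9,10,11}  (accept=7 in)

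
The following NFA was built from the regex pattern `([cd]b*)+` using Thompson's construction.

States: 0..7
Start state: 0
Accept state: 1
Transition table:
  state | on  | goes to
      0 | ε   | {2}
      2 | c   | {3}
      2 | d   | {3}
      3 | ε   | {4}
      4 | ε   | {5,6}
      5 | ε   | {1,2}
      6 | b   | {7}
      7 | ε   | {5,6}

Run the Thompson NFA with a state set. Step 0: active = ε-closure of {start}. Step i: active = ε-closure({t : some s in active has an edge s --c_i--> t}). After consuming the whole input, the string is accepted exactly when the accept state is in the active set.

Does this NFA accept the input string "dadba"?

Answer: REJECT

Trace:
initial (ε-close {0}): {0,2}
'd' @ 1: {1,2,3,4,5,6}  ✓accept
'a' @ 2: {}  — state set empty
rest 'dba' ignored (set empty)
final: {}; accept 1 not in set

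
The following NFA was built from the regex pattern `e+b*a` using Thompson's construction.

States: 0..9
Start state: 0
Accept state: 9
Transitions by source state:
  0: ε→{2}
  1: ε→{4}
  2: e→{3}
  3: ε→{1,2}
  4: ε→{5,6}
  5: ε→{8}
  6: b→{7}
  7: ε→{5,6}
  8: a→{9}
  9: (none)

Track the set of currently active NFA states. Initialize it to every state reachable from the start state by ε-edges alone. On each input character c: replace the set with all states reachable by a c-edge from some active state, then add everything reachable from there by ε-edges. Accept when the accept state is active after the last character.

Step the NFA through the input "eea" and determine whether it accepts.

Answer: ACCEPT

Trace:
initial (ε-close {0}): {0,2}
'e' @ 1: {1,2,3,4,5,6,8}
'e' @ 2: {1,2,3,4,5,6,8}
'a' @ 3: {9}  [accepting]
after full input: {9}  (accept=9 in)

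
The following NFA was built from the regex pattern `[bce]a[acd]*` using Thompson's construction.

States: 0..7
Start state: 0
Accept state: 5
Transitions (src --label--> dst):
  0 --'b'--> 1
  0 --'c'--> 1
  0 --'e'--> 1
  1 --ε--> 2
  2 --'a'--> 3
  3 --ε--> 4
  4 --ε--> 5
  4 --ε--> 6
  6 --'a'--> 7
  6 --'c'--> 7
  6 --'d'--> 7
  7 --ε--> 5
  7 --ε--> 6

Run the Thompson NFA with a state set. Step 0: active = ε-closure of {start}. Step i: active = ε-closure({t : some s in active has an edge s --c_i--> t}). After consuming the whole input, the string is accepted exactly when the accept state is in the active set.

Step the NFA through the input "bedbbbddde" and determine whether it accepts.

Answer: REJECT

Trace:
S₀ = ε-closure({0}) = {0}
'b' @ 1: {1,2}
'e' @ 2: {}  — no active states
rest 'dbbbddde' ignored (set empty)
final: {}; accept 5 not in set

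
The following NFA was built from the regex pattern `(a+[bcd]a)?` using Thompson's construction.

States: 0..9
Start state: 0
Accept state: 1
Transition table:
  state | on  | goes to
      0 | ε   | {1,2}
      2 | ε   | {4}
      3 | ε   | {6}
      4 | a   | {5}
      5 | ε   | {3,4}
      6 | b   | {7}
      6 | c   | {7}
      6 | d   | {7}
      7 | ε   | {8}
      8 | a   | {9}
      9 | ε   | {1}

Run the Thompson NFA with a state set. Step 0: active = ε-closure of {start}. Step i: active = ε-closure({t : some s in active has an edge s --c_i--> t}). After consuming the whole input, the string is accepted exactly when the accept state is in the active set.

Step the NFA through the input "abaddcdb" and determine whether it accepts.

Answer: REJECT

Steps:
initial (ε-close {0}): {0,1,2,4}
'a' @ 1: {3,4,5,6}
'b' @ 2: {7,8}
'a' @ 3: {1,9}  [accepting]
'd' @ 4: {}  — state set empty
rest 'dcdb' ignored (set empty)
after full input: {}  (accept=1 not in)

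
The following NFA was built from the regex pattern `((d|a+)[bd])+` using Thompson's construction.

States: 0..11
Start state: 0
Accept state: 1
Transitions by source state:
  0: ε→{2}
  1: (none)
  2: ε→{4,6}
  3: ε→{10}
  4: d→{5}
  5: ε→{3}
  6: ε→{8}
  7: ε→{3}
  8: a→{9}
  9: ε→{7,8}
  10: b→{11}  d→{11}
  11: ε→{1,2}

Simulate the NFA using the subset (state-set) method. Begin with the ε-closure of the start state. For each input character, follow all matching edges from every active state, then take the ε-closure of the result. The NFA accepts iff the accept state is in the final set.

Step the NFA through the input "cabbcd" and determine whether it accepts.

initial (ε-close {0}): {0,2,4,6,8}
'c' @ 1: {}  — state set empty
rest 'abbcd' ignored (set empty)
end set {} — state 1 not in

Answer: REJECT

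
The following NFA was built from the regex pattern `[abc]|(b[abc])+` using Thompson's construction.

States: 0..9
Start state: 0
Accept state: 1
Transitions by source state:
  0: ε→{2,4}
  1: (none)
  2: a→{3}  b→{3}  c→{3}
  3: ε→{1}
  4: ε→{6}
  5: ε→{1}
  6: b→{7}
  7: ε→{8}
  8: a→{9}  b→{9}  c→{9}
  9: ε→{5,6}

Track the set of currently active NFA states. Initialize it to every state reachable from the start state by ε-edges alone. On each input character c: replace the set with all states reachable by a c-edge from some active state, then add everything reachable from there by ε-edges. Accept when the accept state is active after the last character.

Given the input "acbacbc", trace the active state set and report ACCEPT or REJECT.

initial (ε-close {0}): {0,2,4,6}
'a' @ 1: {1,3}  (accept∈set)
'c' @ 2: {}  — dead — no transitions
rest 'bacbc' ignored (set empty)
end set {} — state 1 not in

Answer: REJECT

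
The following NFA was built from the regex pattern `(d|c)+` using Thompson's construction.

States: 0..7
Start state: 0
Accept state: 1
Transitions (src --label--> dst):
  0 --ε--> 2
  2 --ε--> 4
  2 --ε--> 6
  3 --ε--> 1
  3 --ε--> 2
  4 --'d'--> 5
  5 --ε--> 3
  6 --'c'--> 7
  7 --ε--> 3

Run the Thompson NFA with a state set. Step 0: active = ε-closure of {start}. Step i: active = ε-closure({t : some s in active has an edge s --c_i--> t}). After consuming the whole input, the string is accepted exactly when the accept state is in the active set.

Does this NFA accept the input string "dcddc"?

S₀ = ε-closure({0}) = {0,2,4,6}
'd' @ 1: {1,2,3,4,5,6}  (accept∈set)
'c' @ 2: {1,2,3,4,6,7}  (accept∈set)
'd' @ 3: {1,2,3,4,5,6}  (accept∈set)
'd' @ 4: {1,2,3,4,5,6}  (accept∈set)
'c' @ 5: {1,2,3,4,6,7}  (accept∈set)
after full input: {1,2,3,4,6,7}  (accept=1 in)

Answer: ACCEPT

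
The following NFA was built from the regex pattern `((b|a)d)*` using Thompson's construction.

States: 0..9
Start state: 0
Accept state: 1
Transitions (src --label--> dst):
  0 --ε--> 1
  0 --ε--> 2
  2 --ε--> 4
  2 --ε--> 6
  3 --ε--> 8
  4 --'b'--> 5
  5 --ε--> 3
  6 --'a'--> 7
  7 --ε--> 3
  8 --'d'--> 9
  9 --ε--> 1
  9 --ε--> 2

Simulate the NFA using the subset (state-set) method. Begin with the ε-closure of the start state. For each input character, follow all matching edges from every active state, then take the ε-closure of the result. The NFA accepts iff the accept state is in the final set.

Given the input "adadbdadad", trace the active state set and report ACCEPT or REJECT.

start: ε-closure({0}) = {0,1,2,4,6}
'a' @ 1: {3,7,8}
'd' @ 2: {1,2,4,6,9}  ✓accept
'a' @ 3: {3,7,8}
'd' @ 4: {1,2,4,6,9}  ✓accept
'b' @ 5: {3,5,8}
'd' @ 6: {1,2,4,6,9}  ✓accept
'a' @ 7: {3,7,8}
'd' @ 8: {1,2,4,6,9}  ✓accept
'a' @ 9: {3,7,8}
'd' @ 10: {1,2,4,6,9}  ✓accept
end set {1,2,4,6,9} — state 1 in

Answer: ACCEPT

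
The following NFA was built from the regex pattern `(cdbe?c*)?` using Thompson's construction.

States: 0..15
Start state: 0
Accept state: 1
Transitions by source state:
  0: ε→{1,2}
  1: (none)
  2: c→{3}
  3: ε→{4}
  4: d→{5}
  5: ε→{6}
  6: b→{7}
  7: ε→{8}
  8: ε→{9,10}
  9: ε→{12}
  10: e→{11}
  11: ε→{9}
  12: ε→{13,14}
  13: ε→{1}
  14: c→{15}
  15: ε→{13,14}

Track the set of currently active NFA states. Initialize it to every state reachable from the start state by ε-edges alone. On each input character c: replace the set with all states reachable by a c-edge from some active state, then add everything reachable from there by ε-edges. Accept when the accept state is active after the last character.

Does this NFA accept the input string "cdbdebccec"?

start: ε-closure({0}) = {0,1,2}
'c' @ 1: {3,4}
'd' @ 2: {5,6}
'b' @ 3: {1,7,8,9,10,12,13,14}  (accept∈set)
'd' @ 4: {}  — no active states
rest 'ebccec' ignored (set empty)
after full input: {}  (accept=1 not in)

Answer: REJECT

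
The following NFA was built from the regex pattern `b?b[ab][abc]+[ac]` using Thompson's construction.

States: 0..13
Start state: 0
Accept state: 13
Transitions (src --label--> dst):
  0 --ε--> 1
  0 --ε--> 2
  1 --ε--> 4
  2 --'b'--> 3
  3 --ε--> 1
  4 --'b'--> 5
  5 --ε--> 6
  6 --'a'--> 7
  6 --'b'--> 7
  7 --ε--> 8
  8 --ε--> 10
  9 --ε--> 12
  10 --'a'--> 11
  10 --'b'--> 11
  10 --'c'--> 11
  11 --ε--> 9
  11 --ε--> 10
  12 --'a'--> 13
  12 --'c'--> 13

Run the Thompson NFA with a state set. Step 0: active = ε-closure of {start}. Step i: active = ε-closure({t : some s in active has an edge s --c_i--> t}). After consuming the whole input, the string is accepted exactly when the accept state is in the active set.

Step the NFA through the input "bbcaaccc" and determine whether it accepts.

Answer: ACCEPT

Trace:
S₀ = ε-closure({0}) = {0,1,2,4}
'b' @ 1: {1,3,4,5,6}
'b' @ 2: {5,6,7,8,10}
'c' @ 3: {9,10,11,12}
'a' @ 4: {9,10,11,12,13}  (accept∈set)
'a' @ 5: {9,10,11,12,13}  (accept∈set)
'c' @ 6: {9,10,11,12,13}  (accept∈set)
'c' @ 7: {9,10,11,12,13}  (accept∈set)
'c' @ 8: {9,10,11,12,13}  (accept∈set)
end set {9,10,11,12,13} — state 13 in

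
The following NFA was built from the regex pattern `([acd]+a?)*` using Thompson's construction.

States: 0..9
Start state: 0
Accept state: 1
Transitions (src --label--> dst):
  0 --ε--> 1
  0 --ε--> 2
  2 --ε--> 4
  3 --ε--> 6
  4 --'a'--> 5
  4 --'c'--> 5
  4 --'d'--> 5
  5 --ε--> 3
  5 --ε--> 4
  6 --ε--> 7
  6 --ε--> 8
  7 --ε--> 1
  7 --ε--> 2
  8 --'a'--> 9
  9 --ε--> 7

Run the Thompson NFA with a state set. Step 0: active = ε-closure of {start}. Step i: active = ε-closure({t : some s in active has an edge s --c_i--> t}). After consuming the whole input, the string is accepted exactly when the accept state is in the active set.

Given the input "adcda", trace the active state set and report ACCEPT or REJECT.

initial (ε-close {0}): {0,1,2,4}
'a' @ 1: {1,2,3,4,5,6,7,8}  ✓accept
'd' @ 2: {1,2,3,4,5,6,7,8}  ✓accept
'c' @ 3: {1,2,3,4,5,6,7,8}  ✓accept
'd' @ 4: {1,2,3,4,5,6,7,8}  ✓accept
'a' @ 5: {1,2,3,4,5,6,7,8,9}  ✓accept
end set {1,2,3,4,5,6,7,8,9} — state 1 in

Answer: ACCEPT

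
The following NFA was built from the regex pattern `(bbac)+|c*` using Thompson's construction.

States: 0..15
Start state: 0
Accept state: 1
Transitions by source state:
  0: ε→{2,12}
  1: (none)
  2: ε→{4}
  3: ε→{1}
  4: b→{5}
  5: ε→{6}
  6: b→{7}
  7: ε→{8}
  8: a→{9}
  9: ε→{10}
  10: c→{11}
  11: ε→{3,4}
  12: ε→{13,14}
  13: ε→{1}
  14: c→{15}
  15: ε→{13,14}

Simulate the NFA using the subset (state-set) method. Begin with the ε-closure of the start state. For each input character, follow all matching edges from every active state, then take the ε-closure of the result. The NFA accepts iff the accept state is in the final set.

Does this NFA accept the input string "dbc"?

Answer: REJECT

Steps:
start: ε-closure({0}) = {0,1,2,4,12,13,14}
'd' @ 1: {}  — state set empty
rest 'bc' ignored (set empty)
final: {}; accept 1 not in set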